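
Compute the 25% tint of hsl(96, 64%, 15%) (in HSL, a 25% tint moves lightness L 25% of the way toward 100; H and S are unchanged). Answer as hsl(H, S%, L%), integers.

L moves 25% from 15 toward 100: 15 + 21.25 = 36.25 → 36.
H and S are unchanged.

hsl(96, 64%, 36%)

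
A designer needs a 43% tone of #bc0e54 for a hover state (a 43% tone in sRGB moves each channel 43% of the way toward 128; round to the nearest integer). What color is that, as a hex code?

#a23f67

#bc0e54 is rgb(188, 14, 84).
A 43% tone moves each channel 43% toward 128:
  R: 188 + 0.43×(128−188) = 188 − 25.8 = 162.2 → 162
  G: 14 + 0.43×(128−14) = 14 + 49.02 = 63.02 → 63
  B: 84 + 18.92 = 102.92 → 103
rgb(162, 63, 103) = #a23f67.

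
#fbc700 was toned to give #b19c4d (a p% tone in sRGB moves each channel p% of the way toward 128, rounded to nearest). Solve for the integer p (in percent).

60%

#fbc700 is rgb(251, 199, 0); #b19c4d is rgb(177, 156, 77).
On the B channel (widest range): 77 ≈ 0 + (p/100)(128 − 0), so p ≈ 100×(77 − 0)/(128 − 0) = 7700/128 = 60.16.
p = 60 reproduces all three channels after rounding.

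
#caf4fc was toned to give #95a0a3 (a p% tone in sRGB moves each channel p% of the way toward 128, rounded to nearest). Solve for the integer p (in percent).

72%

#caf4fc is rgb(202, 244, 252); #95a0a3 is rgb(149, 160, 163).
On the B channel (widest range): 163 ≈ 252 + (p/100)(128 − 252), so p ≈ 100×(163 − 252)/(128 − 252) = -8900/-124 = 71.77.
p = 72 reproduces all three channels after rounding.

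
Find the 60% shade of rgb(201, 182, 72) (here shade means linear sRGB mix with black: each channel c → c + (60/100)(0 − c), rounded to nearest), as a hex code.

#50491D

Lerp each channel 60% toward 0:
  R: 201 + 0.6×(0−201) = 201 − 120.6 = 80.4 → 80
  G: 182 + 0.6×(0−182) = 182 − 109.2 = 72.8 → 73
  B: 72 − 43.2 = 28.8 → 29
rgb(80, 73, 29) = #50491D.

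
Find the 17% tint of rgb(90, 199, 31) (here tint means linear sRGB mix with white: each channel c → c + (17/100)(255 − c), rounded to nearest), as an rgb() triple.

rgb(118, 209, 69)

Lerp each channel 17% toward 255:
  R: 90 + 28.05 = 118.05 → 118
  G: 199 + 0.17×(255−199) = 199 + 9.52 = 208.52 → 209
  B: 31 + 0.17×(255−31) = 31 + 38.08 = 69.08 → 69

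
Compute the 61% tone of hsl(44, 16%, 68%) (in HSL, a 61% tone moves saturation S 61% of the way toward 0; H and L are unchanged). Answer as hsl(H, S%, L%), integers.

hsl(44, 6%, 68%)

S moves 61% from 16 toward 0: 16 − 9.76 = 6.24 → 6.
H and L are unchanged.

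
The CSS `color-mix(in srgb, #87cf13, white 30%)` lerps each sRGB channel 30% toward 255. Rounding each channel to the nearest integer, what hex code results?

#87cf13 is rgb(135, 207, 19).
Lerp each channel 30% toward 255:
  R: 135 + 0.3×(255−135) = 135 + 36 = 171 → 171
  G: 207 + 14.4 = 221.4 → 221
  B: 19 + 0.3×(255−19) = 19 + 70.8 = 89.8 → 90
rgb(171, 221, 90) = #abdd5a.

#abdd5a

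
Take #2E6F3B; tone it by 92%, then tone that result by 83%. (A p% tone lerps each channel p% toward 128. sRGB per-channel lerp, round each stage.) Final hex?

#7F807F

#2E6F3B is rgb(46, 111, 59).
Per channel, c → c + 0.92(128 − c):
  R: 46 + 0.92×(128−46) = 46 + 75.44 = 121.44 → 121
  G: 111 + 0.92×(128−111) = 111 + 15.64 = 126.64 → 127
  B: 59 + 63.48 = 122.48 → 122
After the tone: rgb(121, 127, 122) = #797F7A.
Lerp each channel 83% toward 128:
  R: 121 + 0.83×(128−121) = 121 + 5.81 = 126.81 → 127
  G: 127 + 0.83 = 127.83 → 128
  B: 122 + 4.98 = 126.98 → 127
rgb(127, 128, 127) = #7F807F.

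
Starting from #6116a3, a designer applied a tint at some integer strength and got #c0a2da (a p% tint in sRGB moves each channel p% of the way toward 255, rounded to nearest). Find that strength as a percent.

60%

#6116a3 is rgb(97, 22, 163); #c0a2da is rgb(192, 162, 218).
On the G channel (widest range): 162 ≈ 22 + (p/100)(255 − 22), so p ≈ 100×(162 − 22)/(255 − 22) = 14000/233 = 60.09.
p = 60 reproduces all three channels after rounding.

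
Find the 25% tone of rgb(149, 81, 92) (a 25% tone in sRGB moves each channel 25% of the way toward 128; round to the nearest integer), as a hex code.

#905D65

A 25% tone moves each channel 25% toward 128:
  R: 149 + 0.25×(128−149) = 149 − 5.25 = 143.75 → 144
  G: 81 + 0.25×(128−81) = 81 + 11.75 = 92.75 → 93
  B: 92 + 9 = 101 → 101
rgb(144, 93, 101) = #905D65.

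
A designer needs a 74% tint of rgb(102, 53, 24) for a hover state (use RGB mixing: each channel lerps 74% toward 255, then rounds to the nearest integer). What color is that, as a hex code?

Lerp each channel 74% toward 255:
  R: 102 + 0.74×(255−102) = 102 + 113.22 = 215.22 → 215
  G: 53 + 0.74×(255−53) = 53 + 149.48 = 202.48 → 202
  B: 24 + 0.74×(255−24) = 24 + 170.94 = 194.94 → 195
rgb(215, 202, 195) = #D7CAC3.

#D7CAC3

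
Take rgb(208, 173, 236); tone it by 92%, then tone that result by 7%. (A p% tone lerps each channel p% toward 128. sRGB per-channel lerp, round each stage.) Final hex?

#868488

Lerp each channel 92% toward 128:
  R: 208 − 73.6 = 134.4 → 134
  G: 173 − 41.4 = 131.6 → 132
  B: 236 + 0.92×(128−236) = 236 − 99.36 = 136.64 → 137
After the tone: rgb(134, 132, 137) = #868489.
Per channel, c → c + 0.07(128 − c):
  R: 134 + 0.07×(128−134) = 134 − 0.42 = 133.58 → 134
  G: 132 + 0.07×(128−132) = 132 − 0.28 = 131.72 → 132
  B: 137 − 0.63 = 136.37 → 136
rgb(134, 132, 136) = #868488.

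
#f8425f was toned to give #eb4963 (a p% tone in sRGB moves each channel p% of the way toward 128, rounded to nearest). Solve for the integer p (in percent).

#f8425f is rgb(248, 66, 95); #eb4963 is rgb(235, 73, 99).
On the R channel (widest range): 235 ≈ 248 + (p/100)(128 − 248), so p ≈ 100×(235 − 248)/(128 − 248) = -1300/-120 = 10.83.
p = 11 reproduces all three channels after rounding.

11%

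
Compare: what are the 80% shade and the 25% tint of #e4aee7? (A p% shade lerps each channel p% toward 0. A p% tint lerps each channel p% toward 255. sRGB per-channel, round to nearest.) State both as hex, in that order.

#2e232e, #ebc2ed

#e4aee7 is rgb(228, 174, 231).
80% shade:
  R: 228 + 0.8×(0−228) = 228 − 182.4 = 45.6 → 46
  G: 174 − 139.2 = 34.8 → 35
  B: 231 + 0.8×(0−231) = 231 − 184.8 = 46.2 → 46
  → #2e232e
25% tint:
  R: 228 + 0.25×(255−228) = 228 + 6.75 = 234.75 → 235
  G: 174 + 0.25×(255−174) = 174 + 20.25 = 194.25 → 194
  B: 231 + 0.25×(255−231) = 231 + 6 = 237 → 237
  → #ebc2ed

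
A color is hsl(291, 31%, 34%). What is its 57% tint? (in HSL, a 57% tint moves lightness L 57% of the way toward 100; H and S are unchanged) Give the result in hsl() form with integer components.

L moves 57% from 34 toward 100: 34 + 37.62 = 71.62 → 72.
H and S are unchanged.

hsl(291, 31%, 72%)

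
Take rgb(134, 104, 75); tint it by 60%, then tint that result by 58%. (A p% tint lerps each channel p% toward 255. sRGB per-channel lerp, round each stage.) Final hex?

#EBE6E1

A 60% tint moves each channel 60% toward 255:
  R: 134 + 0.6×(255−134) = 134 + 72.6 = 206.6 → 207
  G: 104 + 90.6 = 194.6 → 195
  B: 75 + 108 = 183 → 183
After the tint: rgb(207, 195, 183) = #CFC3B7.
Per channel, c → c + 0.58(255 − c):
  R: 207 + 27.84 = 234.84 → 235
  G: 195 + 0.58×(255−195) = 195 + 34.8 = 229.8 → 230
  B: 183 + 41.76 = 224.76 → 225
rgb(235, 230, 225) = #EBE6E1.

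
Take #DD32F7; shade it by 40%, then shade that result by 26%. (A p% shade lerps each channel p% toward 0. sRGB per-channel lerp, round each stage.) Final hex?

#62166E

#DD32F7 is rgb(221, 50, 247).
A 40% shade moves each channel 40% toward 0:
  R: 221 + 0.4×(0−221) = 221 − 88.4 = 132.6 → 133
  G: 50 + 0.4×(0−50) = 50 − 20 = 30 → 30
  B: 247 + 0.4×(0−247) = 247 − 98.8 = 148.2 → 148
After the shade: rgb(133, 30, 148) = #851E94.
Lerp each channel 26% toward 0:
  R: 133 + 0.26×(0−133) = 133 − 34.58 = 98.42 → 98
  G: 30 + 0.26×(0−30) = 30 − 7.8 = 22.2 → 22
  B: 148 + 0.26×(0−148) = 148 − 38.48 = 109.52 → 110
rgb(98, 22, 110) = #62166E.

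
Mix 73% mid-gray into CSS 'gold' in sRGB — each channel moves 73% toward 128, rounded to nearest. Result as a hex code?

CSS gold is rgb(255, 215, 0).
Lerp each channel 73% toward 128:
  R: 255 − 92.71 = 162.29 → 162
  G: 215 − 63.51 = 151.49 → 151
  B: 0 + 93.44 = 93.44 → 93
rgb(162, 151, 93) = #A2975D.

#A2975D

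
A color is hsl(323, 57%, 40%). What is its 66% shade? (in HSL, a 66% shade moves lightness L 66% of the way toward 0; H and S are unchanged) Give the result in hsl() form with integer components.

hsl(323, 57%, 14%)

L moves 66% from 40 toward 0: 40 − 26.4 = 13.6 → 14.
H and S are unchanged.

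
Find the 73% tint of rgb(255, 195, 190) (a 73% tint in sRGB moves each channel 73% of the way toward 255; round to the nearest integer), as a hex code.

A 73% tint moves each channel 73% toward 255:
  R: 255 + 0 = 255 → 255
  G: 195 + 43.8 = 238.8 → 239
  B: 190 + 0.73×(255−190) = 190 + 47.45 = 237.45 → 237
rgb(255, 239, 237) = #ffefed.

#ffefed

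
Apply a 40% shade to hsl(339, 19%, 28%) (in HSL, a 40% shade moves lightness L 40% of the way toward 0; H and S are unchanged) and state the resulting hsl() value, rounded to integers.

L moves 40% from 28 toward 0: 28 − 11.2 = 16.8 → 17.
H and S are unchanged.

hsl(339, 19%, 17%)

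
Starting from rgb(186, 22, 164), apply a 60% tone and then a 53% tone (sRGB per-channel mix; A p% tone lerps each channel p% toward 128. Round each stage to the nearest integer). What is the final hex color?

Lerp each channel 60% toward 128:
  R: 186 − 34.8 = 151.2 → 151
  G: 22 + 63.6 = 85.6 → 86
  B: 164 − 21.6 = 142.4 → 142
After the tone: rgb(151, 86, 142) = #97568E.
Per channel, c → c + 0.53(128 − c):
  R: 151 + 0.53×(128−151) = 151 − 12.19 = 138.81 → 139
  G: 86 + 22.26 = 108.26 → 108
  B: 142 + 0.53×(128−142) = 142 − 7.42 = 134.58 → 135
rgb(139, 108, 135) = #8B6C87.

#8B6C87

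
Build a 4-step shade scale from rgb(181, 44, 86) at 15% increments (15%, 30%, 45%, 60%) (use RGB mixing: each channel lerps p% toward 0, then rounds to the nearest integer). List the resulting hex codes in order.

15%: (181 − 27.15 = 153.85→154, 44 − 6.6 = 37.4→37, 86 − 12.9 = 73.1→73) → #9A2549
30%: (181 − 54.3 = 126.7→127, 44 − 13.2 = 30.8→31, 86 − 25.8 = 60.2→60) → #7F1F3C
45%: (181 − 81.45 = 99.55→100, 44 − 19.8 = 24.2→24, 86 − 38.7 = 47.3→47) → #64182F
60%: (181 − 108.6 = 72.4→72, 44 − 26.4 = 17.6→18, 86 − 51.6 = 34.4→34) → #481222

#9A2549, #7F1F3C, #64182F, #481222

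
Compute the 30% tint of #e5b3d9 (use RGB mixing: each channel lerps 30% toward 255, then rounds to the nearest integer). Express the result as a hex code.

#edcae4

#e5b3d9 is rgb(229, 179, 217).
Per channel, c → c + 0.3(255 − c):
  R: 229 + 7.8 = 236.8 → 237
  G: 179 + 0.3×(255−179) = 179 + 22.8 = 201.8 → 202
  B: 217 + 11.4 = 228.4 → 228
rgb(237, 202, 228) = #edcae4.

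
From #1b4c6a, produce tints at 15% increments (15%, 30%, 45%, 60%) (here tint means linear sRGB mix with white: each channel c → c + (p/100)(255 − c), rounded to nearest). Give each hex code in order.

#1b4c6a is rgb(27, 76, 106).
15%: (27 + 34.2 = 61.2→61, 76 + 26.85 = 102.85→103, 106 + 22.35 = 128.35→128) → #3d6780
30%: (27 + 68.4 = 95.4→95, 76 + 53.7 = 129.7→130, 106 + 44.7 = 150.7→151) → #5f8297
45%: (27 + 102.6 = 129.6→130, 76 + 80.55 = 156.55→157, 106 + 67.05 = 173.05→173) → #829dad
60%: (27 + 136.8 = 163.8→164, 76 + 107.4 = 183.4→183, 106 + 89.4 = 195.4→195) → #a4b7c3

#3d6780, #5f8297, #829dad, #a4b7c3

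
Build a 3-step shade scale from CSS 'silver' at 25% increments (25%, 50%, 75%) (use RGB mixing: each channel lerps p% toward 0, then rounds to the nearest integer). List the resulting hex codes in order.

#909090, #606060, #303030

CSS silver is rgb(192, 192, 192).
25%: (192 − 48 = 144→144, 192 − 48 = 144→144, 192 − 48 = 144→144) → #909090
50%: (192 − 96 = 96→96, 192 − 96 = 96→96, 192 − 96 = 96→96) → #606060
75%: (192 − 144 = 48→48, 192 − 144 = 48→48, 192 − 144 = 48→48) → #303030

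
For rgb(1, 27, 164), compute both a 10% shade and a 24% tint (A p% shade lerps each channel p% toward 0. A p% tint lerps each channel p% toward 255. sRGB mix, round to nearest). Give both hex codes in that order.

10% shade:
  R: 1 − 0.1 = 0.9 → 1
  G: 27 − 2.7 = 24.3 → 24
  B: 164 − 16.4 = 147.6 → 148
  → #011894
24% tint:
  R: 1 + 0.24×(255−1) = 1 + 60.96 = 61.96 → 62
  G: 27 + 0.24×(255−27) = 27 + 54.72 = 81.72 → 82
  B: 164 + 0.24×(255−164) = 164 + 21.84 = 185.84 → 186
  → #3e52ba

#011894, #3e52ba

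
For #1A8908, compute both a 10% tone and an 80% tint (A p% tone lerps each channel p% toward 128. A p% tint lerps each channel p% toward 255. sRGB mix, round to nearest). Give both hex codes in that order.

#1A8908 is rgb(26, 137, 8).
10% tone:
  R: 26 + 0.1×(128−26) = 26 + 10.2 = 36.2 → 36
  G: 137 − 0.9 = 136.1 → 136
  B: 8 + 0.1×(128−8) = 8 + 12 = 20 → 20
  → #248814
80% tint:
  R: 26 + 183.2 = 209.2 → 209
  G: 137 + 0.8×(255−137) = 137 + 94.4 = 231.4 → 231
  B: 8 + 0.8×(255−8) = 8 + 197.6 = 205.6 → 206
  → #D1E7CE

#248814, #D1E7CE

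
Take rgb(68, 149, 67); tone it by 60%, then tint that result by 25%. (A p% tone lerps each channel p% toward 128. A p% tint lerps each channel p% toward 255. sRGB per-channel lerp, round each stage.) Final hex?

#8EA68E

Per channel, c → c + 0.6(128 − c):
  R: 68 + 36 = 104 → 104
  G: 149 − 12.6 = 136.4 → 136
  B: 67 + 0.6×(128−67) = 67 + 36.6 = 103.6 → 104
After the tone: rgb(104, 136, 104) = #688868.
Per channel, c → c + 0.25(255 − c):
  R: 104 + 0.25×(255−104) = 104 + 37.75 = 141.75 → 142
  G: 136 + 0.25×(255−136) = 136 + 29.75 = 165.75 → 166
  B: 104 + 37.75 = 141.75 → 142
rgb(142, 166, 142) = #8EA68E.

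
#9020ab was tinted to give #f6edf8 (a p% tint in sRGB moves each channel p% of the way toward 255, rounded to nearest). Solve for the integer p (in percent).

92%

#9020ab is rgb(144, 32, 171); #f6edf8 is rgb(246, 237, 248).
On the G channel (widest range): 237 ≈ 32 + (p/100)(255 − 32), so p ≈ 100×(237 − 32)/(255 − 32) = 20500/223 = 91.93.
p = 92 reproduces all three channels after rounding.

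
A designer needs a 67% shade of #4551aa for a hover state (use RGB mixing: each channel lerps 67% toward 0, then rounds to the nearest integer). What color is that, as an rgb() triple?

#4551aa is rgb(69, 81, 170).
Lerp each channel 67% toward 0:
  R: 69 + 0.67×(0−69) = 69 − 46.23 = 22.77 → 23
  G: 81 − 54.27 = 26.73 → 27
  B: 170 − 113.9 = 56.1 → 56

rgb(23, 27, 56)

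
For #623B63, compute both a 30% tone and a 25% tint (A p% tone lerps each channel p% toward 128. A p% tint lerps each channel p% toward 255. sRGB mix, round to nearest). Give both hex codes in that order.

#623B63 is rgb(98, 59, 99).
30% tone:
  R: 98 + 9 = 107 → 107
  G: 59 + 20.7 = 79.7 → 80
  B: 99 + 0.3×(128−99) = 99 + 8.7 = 107.7 → 108
  → #6B506C
25% tint:
  R: 98 + 39.25 = 137.25 → 137
  G: 59 + 49 = 108 → 108
  B: 99 + 0.25×(255−99) = 99 + 39 = 138 → 138
  → #896C8A

#6B506C, #896C8A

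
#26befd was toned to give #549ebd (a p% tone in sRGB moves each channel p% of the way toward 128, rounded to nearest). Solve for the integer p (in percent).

51%

#26befd is rgb(38, 190, 253); #549ebd is rgb(84, 158, 189).
On the B channel (widest range): 189 ≈ 253 + (p/100)(128 − 253), so p ≈ 100×(189 − 253)/(128 − 253) = -6400/-125 = 51.20.
p = 51 reproduces all three channels after rounding.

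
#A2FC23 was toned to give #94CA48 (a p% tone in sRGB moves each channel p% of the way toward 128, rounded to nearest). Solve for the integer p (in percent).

#A2FC23 is rgb(162, 252, 35); #94CA48 is rgb(148, 202, 72).
On the G channel (widest range): 202 ≈ 252 + (p/100)(128 − 252), so p ≈ 100×(202 − 252)/(128 − 252) = -5000/-124 = 40.32.
p = 40 reproduces all three channels after rounding.

40%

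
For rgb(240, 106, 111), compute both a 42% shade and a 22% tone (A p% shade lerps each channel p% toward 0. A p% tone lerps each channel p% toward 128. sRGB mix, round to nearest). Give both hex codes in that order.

42% shade:
  R: 240 + 0.42×(0−240) = 240 − 100.8 = 139.2 → 139
  G: 106 − 44.52 = 61.48 → 61
  B: 111 − 46.62 = 64.38 → 64
  → #8B3D40
22% tone:
  R: 240 + 0.22×(128−240) = 240 − 24.64 = 215.36 → 215
  G: 106 + 0.22×(128−106) = 106 + 4.84 = 110.84 → 111
  B: 111 + 3.74 = 114.74 → 115
  → #D76F73

#8B3D40, #D76F73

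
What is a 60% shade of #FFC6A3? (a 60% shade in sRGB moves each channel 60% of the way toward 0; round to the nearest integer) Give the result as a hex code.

#664F41

#FFC6A3 is rgb(255, 198, 163).
A 60% shade moves each channel 60% toward 0:
  R: 255 + 0.6×(0−255) = 255 − 153 = 102 → 102
  G: 198 + 0.6×(0−198) = 198 − 118.8 = 79.2 → 79
  B: 163 + 0.6×(0−163) = 163 − 97.8 = 65.2 → 65
rgb(102, 79, 65) = #664F41.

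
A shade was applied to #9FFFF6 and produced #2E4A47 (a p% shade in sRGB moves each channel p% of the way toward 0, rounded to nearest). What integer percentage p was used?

#9FFFF6 is rgb(159, 255, 246); #2E4A47 is rgb(46, 74, 71).
On the G channel (widest range): 74 ≈ 255 + (p/100)(0 − 255), so p ≈ 100×(74 − 255)/(0 − 255) = -18100/-255 = 70.98.
p = 71 reproduces all three channels after rounding.

71%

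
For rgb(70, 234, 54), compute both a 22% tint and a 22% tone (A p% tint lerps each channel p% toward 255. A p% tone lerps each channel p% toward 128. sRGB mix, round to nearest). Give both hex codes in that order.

#6FEF62, #53D346

22% tint:
  R: 70 + 0.22×(255−70) = 70 + 40.7 = 110.7 → 111
  G: 234 + 0.22×(255−234) = 234 + 4.62 = 238.62 → 239
  B: 54 + 44.22 = 98.22 → 98
  → #6FEF62
22% tone:
  R: 70 + 0.22×(128−70) = 70 + 12.76 = 82.76 → 83
  G: 234 − 23.32 = 210.68 → 211
  B: 54 + 16.28 = 70.28 → 70
  → #53D346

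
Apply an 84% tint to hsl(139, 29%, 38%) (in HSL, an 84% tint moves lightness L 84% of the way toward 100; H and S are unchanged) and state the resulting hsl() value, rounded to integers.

L moves 84% from 38 toward 100: 38 + 52.08 = 90.08 → 90.
H and S are unchanged.

hsl(139, 29%, 90%)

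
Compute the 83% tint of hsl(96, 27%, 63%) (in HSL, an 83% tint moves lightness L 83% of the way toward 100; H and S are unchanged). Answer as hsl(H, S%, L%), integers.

L moves 83% from 63 toward 100: 63 + 30.71 = 93.71 → 94.
H and S are unchanged.

hsl(96, 27%, 94%)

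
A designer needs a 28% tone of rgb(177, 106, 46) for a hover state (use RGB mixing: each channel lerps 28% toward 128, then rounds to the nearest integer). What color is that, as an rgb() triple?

rgb(163, 112, 69)

Lerp each channel 28% toward 128:
  R: 177 + 0.28×(128−177) = 177 − 13.72 = 163.28 → 163
  G: 106 + 6.16 = 112.16 → 112
  B: 46 + 22.96 = 68.96 → 69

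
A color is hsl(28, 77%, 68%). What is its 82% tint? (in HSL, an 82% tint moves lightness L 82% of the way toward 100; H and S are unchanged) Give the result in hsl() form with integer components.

L moves 82% from 68 toward 100: 68 + 26.24 = 94.24 → 94.
H and S are unchanged.

hsl(28, 77%, 94%)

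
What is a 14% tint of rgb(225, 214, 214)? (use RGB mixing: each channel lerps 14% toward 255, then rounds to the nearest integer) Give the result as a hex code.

#E5DCDC

Per channel, c → c + 0.14(255 − c):
  R: 225 + 0.14×(255−225) = 225 + 4.2 = 229.2 → 229
  G: 214 + 0.14×(255−214) = 214 + 5.74 = 219.74 → 220
  B: 214 + 5.74 = 219.74 → 220
rgb(229, 220, 220) = #E5DCDC.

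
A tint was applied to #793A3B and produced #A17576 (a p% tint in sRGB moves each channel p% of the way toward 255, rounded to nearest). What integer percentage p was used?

#793A3B is rgb(121, 58, 59); #A17576 is rgb(161, 117, 118).
On the G channel (widest range): 117 ≈ 58 + (p/100)(255 − 58), so p ≈ 100×(117 − 58)/(255 − 58) = 5900/197 = 29.95.
p = 30 reproduces all three channels after rounding.

30%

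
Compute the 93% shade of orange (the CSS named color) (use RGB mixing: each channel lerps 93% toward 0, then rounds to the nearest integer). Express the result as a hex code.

CSS orange is rgb(255, 165, 0).
Lerp each channel 93% toward 0:
  R: 255 + 0.93×(0−255) = 255 − 237.15 = 17.85 → 18
  G: 165 + 0.93×(0−165) = 165 − 153.45 = 11.55 → 12
  B: 0 + 0.93×(0−0) = 0 + 0 = 0 → 0
rgb(18, 12, 0) = #120C00.

#120C00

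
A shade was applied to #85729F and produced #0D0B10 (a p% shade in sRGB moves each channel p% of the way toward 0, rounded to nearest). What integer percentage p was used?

90%

#85729F is rgb(133, 114, 159); #0D0B10 is rgb(13, 11, 16).
On the B channel (widest range): 16 ≈ 159 + (p/100)(0 − 159), so p ≈ 100×(16 − 159)/(0 − 159) = -14300/-159 = 89.94.
p = 90 reproduces all three channels after rounding.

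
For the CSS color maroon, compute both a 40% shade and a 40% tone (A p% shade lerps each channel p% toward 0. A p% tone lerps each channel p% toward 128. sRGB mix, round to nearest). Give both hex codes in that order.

#4D0000, #803333

CSS maroon is rgb(128, 0, 0).
40% shade:
  R: 128 − 51.2 = 76.8 → 77
  G: 0 + 0 = 0 → 0
  B: 0 + 0.4×(0−0) = 0 + 0 = 0 → 0
  → #4D0000
40% tone:
  R: 128 + 0 = 128 → 128
  G: 0 + 0.4×(128−0) = 0 + 51.2 = 51.2 → 51
  B: 0 + 0.4×(128−0) = 0 + 51.2 = 51.2 → 51
  → #803333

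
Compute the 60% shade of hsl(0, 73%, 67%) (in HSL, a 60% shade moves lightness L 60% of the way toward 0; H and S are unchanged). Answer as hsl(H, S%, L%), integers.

L moves 60% from 67 toward 0: 67 − 40.2 = 26.8 → 27.
H and S are unchanged.

hsl(0, 73%, 27%)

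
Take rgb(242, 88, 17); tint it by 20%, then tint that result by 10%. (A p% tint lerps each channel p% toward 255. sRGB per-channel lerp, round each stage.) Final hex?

A 20% tint moves each channel 20% toward 255:
  R: 242 + 0.2×(255−242) = 242 + 2.6 = 244.6 → 245
  G: 88 + 33.4 = 121.4 → 121
  B: 17 + 47.6 = 64.6 → 65
After the tint: rgb(245, 121, 65) = #f57941.
Lerp each channel 10% toward 255:
  R: 245 + 1 = 246 → 246
  G: 121 + 13.4 = 134.4 → 134
  B: 65 + 19 = 84 → 84
rgb(246, 134, 84) = #f68654.

#f68654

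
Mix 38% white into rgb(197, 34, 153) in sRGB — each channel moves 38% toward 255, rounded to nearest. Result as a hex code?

Per channel, c → c + 0.38(255 − c):
  R: 197 + 22.04 = 219.04 → 219
  G: 34 + 0.38×(255−34) = 34 + 83.98 = 117.98 → 118
  B: 153 + 0.38×(255−153) = 153 + 38.76 = 191.76 → 192
rgb(219, 118, 192) = #DB76C0.

#DB76C0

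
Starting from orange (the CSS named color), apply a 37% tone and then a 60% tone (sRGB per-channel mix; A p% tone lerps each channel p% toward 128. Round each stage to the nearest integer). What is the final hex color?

CSS orange is rgb(255, 165, 0).
Lerp each channel 37% toward 128:
  R: 255 − 46.99 = 208.01 → 208
  G: 165 − 13.69 = 151.31 → 151
  B: 0 + 47.36 = 47.36 → 47
After the tone: rgb(208, 151, 47) = #D0972F.
Lerp each channel 60% toward 128:
  R: 208 + 0.6×(128−208) = 208 − 48 = 160 → 160
  G: 151 − 13.8 = 137.2 → 137
  B: 47 + 0.6×(128−47) = 47 + 48.6 = 95.6 → 96
rgb(160, 137, 96) = #A08960.

#A08960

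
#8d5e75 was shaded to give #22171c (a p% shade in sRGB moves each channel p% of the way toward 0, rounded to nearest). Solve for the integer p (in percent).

76%

#8d5e75 is rgb(141, 94, 117); #22171c is rgb(34, 23, 28).
On the R channel (widest range): 34 ≈ 141 + (p/100)(0 − 141), so p ≈ 100×(34 − 141)/(0 − 141) = -10700/-141 = 75.89.
p = 76 reproduces all three channels after rounding.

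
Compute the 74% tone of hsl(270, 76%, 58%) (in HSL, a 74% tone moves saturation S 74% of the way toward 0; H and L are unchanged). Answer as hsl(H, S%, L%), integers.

S moves 74% from 76 toward 0: 76 − 56.24 = 19.76 → 20.
H and L are unchanged.

hsl(270, 20%, 58%)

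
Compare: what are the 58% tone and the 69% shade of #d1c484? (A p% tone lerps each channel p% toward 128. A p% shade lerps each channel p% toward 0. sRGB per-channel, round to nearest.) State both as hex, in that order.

#d1c484 is rgb(209, 196, 132).
58% tone:
  R: 209 + 0.58×(128−209) = 209 − 46.98 = 162.02 → 162
  G: 196 + 0.58×(128−196) = 196 − 39.44 = 156.56 → 157
  B: 132 + 0.58×(128−132) = 132 − 2.32 = 129.68 → 130
  → #a29d82
69% shade:
  R: 209 + 0.69×(0−209) = 209 − 144.21 = 64.79 → 65
  G: 196 − 135.24 = 60.76 → 61
  B: 132 + 0.69×(0−132) = 132 − 91.08 = 40.92 → 41
  → #413d29

#a29d82, #413d29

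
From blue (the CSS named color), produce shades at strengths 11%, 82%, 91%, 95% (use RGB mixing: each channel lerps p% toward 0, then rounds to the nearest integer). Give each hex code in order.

CSS blue is rgb(0, 0, 255).
11%: (0→0, 0→0, 255 − 28.05 = 226.95→227) → #0000E3
82%: (0→0, 0→0, 255 − 209.1 = 45.9→46) → #00002E
91%: (0→0, 0→0, 255 − 232.05 = 22.95→23) → #000017
95%: (0→0, 0→0, 255 − 242.25 = 12.75→13) → #00000D

#0000E3, #00002E, #000017, #00000D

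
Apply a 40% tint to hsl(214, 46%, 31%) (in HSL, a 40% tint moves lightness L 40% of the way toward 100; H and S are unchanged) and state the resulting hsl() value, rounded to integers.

L moves 40% from 31 toward 100: 31 + 27.6 = 58.6 → 59.
H and S are unchanged.

hsl(214, 46%, 59%)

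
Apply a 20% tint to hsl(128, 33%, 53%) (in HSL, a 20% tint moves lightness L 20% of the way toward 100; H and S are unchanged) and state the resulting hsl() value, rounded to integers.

L moves 20% from 53 toward 100: 53 + 9.4 = 62.4 → 62.
H and S are unchanged.

hsl(128, 33%, 62%)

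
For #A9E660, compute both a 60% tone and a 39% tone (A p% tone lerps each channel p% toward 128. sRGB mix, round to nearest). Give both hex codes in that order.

#90A973, #99BE6C

#A9E660 is rgb(169, 230, 96).
60% tone:
  R: 169 − 24.6 = 144.4 → 144
  G: 230 + 0.6×(128−230) = 230 − 61.2 = 168.8 → 169
  B: 96 + 0.6×(128−96) = 96 + 19.2 = 115.2 → 115
  → #90A973
39% tone:
  R: 169 + 0.39×(128−169) = 169 − 15.99 = 153.01 → 153
  G: 230 − 39.78 = 190.22 → 190
  B: 96 + 0.39×(128−96) = 96 + 12.48 = 108.48 → 108
  → #99BE6C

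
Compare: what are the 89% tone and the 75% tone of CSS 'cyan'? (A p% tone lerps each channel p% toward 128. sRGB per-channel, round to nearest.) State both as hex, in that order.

#728E8E, #60A0A0

CSS cyan is rgb(0, 255, 255).
89% tone:
  R: 0 + 113.92 = 113.92 → 114
  G: 255 + 0.89×(128−255) = 255 − 113.03 = 141.97 → 142
  B: 255 + 0.89×(128−255) = 255 − 113.03 = 141.97 → 142
  → #728E8E
75% tone:
  R: 0 + 0.75×(128−0) = 0 + 96 = 96 → 96
  G: 255 − 95.25 = 159.75 → 160
  B: 255 − 95.25 = 159.75 → 160
  → #60A0A0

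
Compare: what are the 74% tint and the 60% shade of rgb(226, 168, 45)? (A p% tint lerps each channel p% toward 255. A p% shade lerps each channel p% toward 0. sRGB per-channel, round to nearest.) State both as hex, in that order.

#f7e8c8, #5a4312

74% tint:
  R: 226 + 0.74×(255−226) = 226 + 21.46 = 247.46 → 247
  G: 168 + 64.38 = 232.38 → 232
  B: 45 + 155.4 = 200.4 → 200
  → #f7e8c8
60% shade:
  R: 226 + 0.6×(0−226) = 226 − 135.6 = 90.4 → 90
  G: 168 − 100.8 = 67.2 → 67
  B: 45 − 27 = 18 → 18
  → #5a4312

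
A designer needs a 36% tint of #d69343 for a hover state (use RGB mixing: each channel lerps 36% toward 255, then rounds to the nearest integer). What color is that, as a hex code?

#e5ba87

#d69343 is rgb(214, 147, 67).
Per channel, c → c + 0.36(255 − c):
  R: 214 + 14.76 = 228.76 → 229
  G: 147 + 38.88 = 185.88 → 186
  B: 67 + 67.68 = 134.68 → 135
rgb(229, 186, 135) = #e5ba87.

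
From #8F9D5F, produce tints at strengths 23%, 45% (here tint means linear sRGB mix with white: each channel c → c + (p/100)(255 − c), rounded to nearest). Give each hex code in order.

#A9B484, #C1C9A7

#8F9D5F is rgb(143, 157, 95).
23%: (143 + 25.76 = 168.76→169, 157 + 22.54 = 179.54→180, 95 + 36.8 = 131.8→132) → #A9B484
45%: (143 + 50.4 = 193.4→193, 157 + 44.1 = 201.1→201, 95 + 72 = 167→167) → #C1C9A7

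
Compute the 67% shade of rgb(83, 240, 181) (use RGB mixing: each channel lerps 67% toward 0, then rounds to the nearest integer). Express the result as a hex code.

A 67% shade moves each channel 67% toward 0:
  R: 83 + 0.67×(0−83) = 83 − 55.61 = 27.39 → 27
  G: 240 + 0.67×(0−240) = 240 − 160.8 = 79.2 → 79
  B: 181 + 0.67×(0−181) = 181 − 121.27 = 59.73 → 60
rgb(27, 79, 60) = #1b4f3c.

#1b4f3c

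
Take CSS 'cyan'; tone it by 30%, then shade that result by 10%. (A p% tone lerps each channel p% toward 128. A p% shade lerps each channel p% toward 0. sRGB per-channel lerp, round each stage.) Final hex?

#22C3C3

CSS cyan is rgb(0, 255, 255).
Per channel, c → c + 0.3(128 − c):
  R: 0 + 0.3×(128−0) = 0 + 38.4 = 38.4 → 38
  G: 255 − 38.1 = 216.9 → 217
  B: 255 − 38.1 = 216.9 → 217
After the tone: rgb(38, 217, 217) = #26D9D9.
Lerp each channel 10% toward 0:
  R: 38 + 0.1×(0−38) = 38 − 3.8 = 34.2 → 34
  G: 217 + 0.1×(0−217) = 217 − 21.7 = 195.3 → 195
  B: 217 − 21.7 = 195.3 → 195
rgb(34, 195, 195) = #22C3C3.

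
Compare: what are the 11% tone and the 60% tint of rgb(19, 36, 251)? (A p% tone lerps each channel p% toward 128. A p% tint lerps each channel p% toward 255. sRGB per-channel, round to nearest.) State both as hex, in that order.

#1F2EED, #A1A7FD

11% tone:
  R: 19 + 0.11×(128−19) = 19 + 11.99 = 30.99 → 31
  G: 36 + 0.11×(128−36) = 36 + 10.12 = 46.12 → 46
  B: 251 + 0.11×(128−251) = 251 − 13.53 = 237.47 → 237
  → #1F2EED
60% tint:
  R: 19 + 0.6×(255−19) = 19 + 141.6 = 160.6 → 161
  G: 36 + 131.4 = 167.4 → 167
  B: 251 + 0.6×(255−251) = 251 + 2.4 = 253.4 → 253
  → #A1A7FD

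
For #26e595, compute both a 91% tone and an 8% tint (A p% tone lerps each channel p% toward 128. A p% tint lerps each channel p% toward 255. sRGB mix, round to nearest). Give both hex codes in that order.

#788982, #37e79d

#26e595 is rgb(38, 229, 149).
91% tone:
  R: 38 + 0.91×(128−38) = 38 + 81.9 = 119.9 → 120
  G: 229 + 0.91×(128−229) = 229 − 91.91 = 137.09 → 137
  B: 149 + 0.91×(128−149) = 149 − 19.11 = 129.89 → 130
  → #788982
8% tint:
  R: 38 + 0.08×(255−38) = 38 + 17.36 = 55.36 → 55
  G: 229 + 0.08×(255−229) = 229 + 2.08 = 231.08 → 231
  B: 149 + 0.08×(255−149) = 149 + 8.48 = 157.48 → 157
  → #37e79d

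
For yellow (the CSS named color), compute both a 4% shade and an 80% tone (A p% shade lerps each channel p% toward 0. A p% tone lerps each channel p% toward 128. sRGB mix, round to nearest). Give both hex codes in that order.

CSS yellow is rgb(255, 255, 0).
4% shade:
  R: 255 − 10.2 = 244.8 → 245
  G: 255 + 0.04×(0−255) = 255 − 10.2 = 244.8 → 245
  B: 0 + 0 = 0 → 0
  → #F5F500
80% tone:
  R: 255 + 0.8×(128−255) = 255 − 101.6 = 153.4 → 153
  G: 255 + 0.8×(128−255) = 255 − 101.6 = 153.4 → 153
  B: 0 + 102.4 = 102.4 → 102
  → #999966

#F5F500, #999966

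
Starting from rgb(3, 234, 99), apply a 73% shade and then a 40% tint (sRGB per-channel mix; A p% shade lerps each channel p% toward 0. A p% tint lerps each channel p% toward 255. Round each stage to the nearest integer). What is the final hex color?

Lerp each channel 73% toward 0:
  R: 3 + 0.73×(0−3) = 3 − 2.19 = 0.81 → 1
  G: 234 − 170.82 = 63.18 → 63
  B: 99 + 0.73×(0−99) = 99 − 72.27 = 26.73 → 27
After the shade: rgb(1, 63, 27) = #013F1B.
Lerp each channel 40% toward 255:
  R: 1 + 0.4×(255−1) = 1 + 101.6 = 102.6 → 103
  G: 63 + 0.4×(255−63) = 63 + 76.8 = 139.8 → 140
  B: 27 + 0.4×(255−27) = 27 + 91.2 = 118.2 → 118
rgb(103, 140, 118) = #678C76.

#678C76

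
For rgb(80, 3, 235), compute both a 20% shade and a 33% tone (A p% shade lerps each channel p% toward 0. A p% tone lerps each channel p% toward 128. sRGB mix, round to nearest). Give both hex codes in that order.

20% shade:
  R: 80 + 0.2×(0−80) = 80 − 16 = 64 → 64
  G: 3 + 0.2×(0−3) = 3 − 0.6 = 2.4 → 2
  B: 235 + 0.2×(0−235) = 235 − 47 = 188 → 188
  → #4002bc
33% tone:
  R: 80 + 15.84 = 95.84 → 96
  G: 3 + 0.33×(128−3) = 3 + 41.25 = 44.25 → 44
  B: 235 − 35.31 = 199.69 → 200
  → #602cc8

#4002bc, #602cc8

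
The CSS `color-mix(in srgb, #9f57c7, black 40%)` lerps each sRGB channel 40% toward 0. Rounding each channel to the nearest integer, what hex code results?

#9f57c7 is rgb(159, 87, 199).
Lerp each channel 40% toward 0:
  R: 159 + 0.4×(0−159) = 159 − 63.6 = 95.4 → 95
  G: 87 + 0.4×(0−87) = 87 − 34.8 = 52.2 → 52
  B: 199 + 0.4×(0−199) = 199 − 79.6 = 119.4 → 119
rgb(95, 52, 119) = #5f3477.

#5f3477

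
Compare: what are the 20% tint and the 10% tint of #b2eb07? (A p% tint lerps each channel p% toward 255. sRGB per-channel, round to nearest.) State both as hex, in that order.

#b2eb07 is rgb(178, 235, 7).
20% tint:
  R: 178 + 15.4 = 193.4 → 193
  G: 235 + 4 = 239 → 239
  B: 7 + 49.6 = 56.6 → 57
  → #c1ef39
10% tint:
  R: 178 + 0.1×(255−178) = 178 + 7.7 = 185.7 → 186
  G: 235 + 0.1×(255−235) = 235 + 2 = 237 → 237
  B: 7 + 24.8 = 31.8 → 32
  → #baed20

#c1ef39, #baed20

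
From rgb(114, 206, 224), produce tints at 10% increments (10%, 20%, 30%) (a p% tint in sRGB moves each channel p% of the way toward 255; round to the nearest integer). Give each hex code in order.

10%: (114 + 14.1 = 128.1→128, 206 + 4.9 = 210.9→211, 224 + 3.1 = 227.1→227) → #80d3e3
20%: (114 + 28.2 = 142.2→142, 206 + 9.8 = 215.8→216, 224 + 6.2 = 230.2→230) → #8ed8e6
30%: (114 + 42.3 = 156.3→156, 206 + 14.7 = 220.7→221, 224 + 9.3 = 233.3→233) → #9cdde9

#80d3e3, #8ed8e6, #9cdde9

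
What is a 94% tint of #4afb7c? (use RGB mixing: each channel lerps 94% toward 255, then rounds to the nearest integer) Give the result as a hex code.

#f4fff7

#4afb7c is rgb(74, 251, 124).
Per channel, c → c + 0.94(255 − c):
  R: 74 + 170.14 = 244.14 → 244
  G: 251 + 0.94×(255−251) = 251 + 3.76 = 254.76 → 255
  B: 124 + 123.14 = 247.14 → 247
rgb(244, 255, 247) = #f4fff7.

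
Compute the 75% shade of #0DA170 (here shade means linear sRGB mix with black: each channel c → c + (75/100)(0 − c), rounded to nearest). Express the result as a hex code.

#03281C

#0DA170 is rgb(13, 161, 112).
Per channel, c → c + 0.75(0 − c):
  R: 13 − 9.75 = 3.25 → 3
  G: 161 − 120.75 = 40.25 → 40
  B: 112 + 0.75×(0−112) = 112 − 84 = 28 → 28
rgb(3, 40, 28) = #03281C.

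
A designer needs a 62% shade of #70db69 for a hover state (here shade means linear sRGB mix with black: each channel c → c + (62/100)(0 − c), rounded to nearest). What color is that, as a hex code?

#70db69 is rgb(112, 219, 105).
A 62% shade moves each channel 62% toward 0:
  R: 112 + 0.62×(0−112) = 112 − 69.44 = 42.56 → 43
  G: 219 + 0.62×(0−219) = 219 − 135.78 = 83.22 → 83
  B: 105 + 0.62×(0−105) = 105 − 65.1 = 39.9 → 40
rgb(43, 83, 40) = #2b5328.

#2b5328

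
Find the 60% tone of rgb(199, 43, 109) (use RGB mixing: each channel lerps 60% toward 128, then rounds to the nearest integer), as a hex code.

#9c5e78

Per channel, c → c + 0.6(128 − c):
  R: 199 + 0.6×(128−199) = 199 − 42.6 = 156.4 → 156
  G: 43 + 0.6×(128−43) = 43 + 51 = 94 → 94
  B: 109 + 11.4 = 120.4 → 120
rgb(156, 94, 120) = #9c5e78.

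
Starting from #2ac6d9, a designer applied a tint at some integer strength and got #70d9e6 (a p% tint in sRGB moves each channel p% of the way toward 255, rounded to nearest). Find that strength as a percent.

#2ac6d9 is rgb(42, 198, 217); #70d9e6 is rgb(112, 217, 230).
On the R channel (widest range): 112 ≈ 42 + (p/100)(255 − 42), so p ≈ 100×(112 − 42)/(255 − 42) = 7000/213 = 32.86.
p = 33 reproduces all three channels after rounding.

33%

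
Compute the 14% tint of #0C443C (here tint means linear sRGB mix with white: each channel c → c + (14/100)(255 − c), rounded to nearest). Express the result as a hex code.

#0C443C is rgb(12, 68, 60).
A 14% tint moves each channel 14% toward 255:
  R: 12 + 0.14×(255−12) = 12 + 34.02 = 46.02 → 46
  G: 68 + 0.14×(255−68) = 68 + 26.18 = 94.18 → 94
  B: 60 + 27.3 = 87.3 → 87
rgb(46, 94, 87) = #2E5E57.

#2E5E57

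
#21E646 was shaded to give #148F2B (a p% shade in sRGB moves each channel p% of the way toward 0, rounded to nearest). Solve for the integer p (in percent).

38%

#21E646 is rgb(33, 230, 70); #148F2B is rgb(20, 143, 43).
On the G channel (widest range): 143 ≈ 230 + (p/100)(0 − 230), so p ≈ 100×(143 − 230)/(0 − 230) = -8700/-230 = 37.83.
p = 38 reproduces all three channels after rounding.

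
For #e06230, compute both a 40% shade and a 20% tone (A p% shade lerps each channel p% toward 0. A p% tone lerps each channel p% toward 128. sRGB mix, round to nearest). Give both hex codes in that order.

#863b1d, #cd6840

#e06230 is rgb(224, 98, 48).
40% shade:
  R: 224 + 0.4×(0−224) = 224 − 89.6 = 134.4 → 134
  G: 98 + 0.4×(0−98) = 98 − 39.2 = 58.8 → 59
  B: 48 − 19.2 = 28.8 → 29
  → #863b1d
20% tone:
  R: 224 − 19.2 = 204.8 → 205
  G: 98 + 0.2×(128−98) = 98 + 6 = 104 → 104
  B: 48 + 16 = 64 → 64
  → #cd6840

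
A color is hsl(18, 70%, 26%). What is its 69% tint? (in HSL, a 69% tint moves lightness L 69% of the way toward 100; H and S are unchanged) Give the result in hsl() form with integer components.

L moves 69% from 26 toward 100: 26 + 51.06 = 77.06 → 77.
H and S are unchanged.

hsl(18, 70%, 77%)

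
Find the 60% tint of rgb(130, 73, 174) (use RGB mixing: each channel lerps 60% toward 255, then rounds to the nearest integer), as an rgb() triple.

Lerp each channel 60% toward 255:
  R: 130 + 75 = 205 → 205
  G: 73 + 109.2 = 182.2 → 182
  B: 174 + 0.6×(255−174) = 174 + 48.6 = 222.6 → 223

rgb(205, 182, 223)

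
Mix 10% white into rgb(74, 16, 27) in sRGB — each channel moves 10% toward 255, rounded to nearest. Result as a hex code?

A 10% tint moves each channel 10% toward 255:
  R: 74 + 0.1×(255−74) = 74 + 18.1 = 92.1 → 92
  G: 16 + 23.9 = 39.9 → 40
  B: 27 + 22.8 = 49.8 → 50
rgb(92, 40, 50) = #5C2832.

#5C2832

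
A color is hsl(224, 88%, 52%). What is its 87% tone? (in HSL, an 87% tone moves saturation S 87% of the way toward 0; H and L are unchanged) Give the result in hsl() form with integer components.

S moves 87% from 88 toward 0: 88 − 76.56 = 11.44 → 11.
H and L are unchanged.

hsl(224, 11%, 52%)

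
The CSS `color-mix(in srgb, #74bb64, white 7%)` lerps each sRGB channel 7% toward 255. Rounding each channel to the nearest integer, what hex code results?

#7ec06f

#74bb64 is rgb(116, 187, 100).
A 7% tint moves each channel 7% toward 255:
  R: 116 + 0.07×(255−116) = 116 + 9.73 = 125.73 → 126
  G: 187 + 4.76 = 191.76 → 192
  B: 100 + 0.07×(255−100) = 100 + 10.85 = 110.85 → 111
rgb(126, 192, 111) = #7ec06f.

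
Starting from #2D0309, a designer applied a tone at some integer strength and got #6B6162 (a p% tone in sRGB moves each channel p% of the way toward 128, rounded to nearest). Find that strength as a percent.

75%

#2D0309 is rgb(45, 3, 9); #6B6162 is rgb(107, 97, 98).
On the G channel (widest range): 97 ≈ 3 + (p/100)(128 − 3), so p ≈ 100×(97 − 3)/(128 − 3) = 9400/125 = 75.20.
p = 75 reproduces all three channels after rounding.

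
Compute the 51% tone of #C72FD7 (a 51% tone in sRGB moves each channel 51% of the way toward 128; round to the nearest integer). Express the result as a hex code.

#C72FD7 is rgb(199, 47, 215).
Per channel, c → c + 0.51(128 − c):
  R: 199 − 36.21 = 162.79 → 163
  G: 47 + 0.51×(128−47) = 47 + 41.31 = 88.31 → 88
  B: 215 − 44.37 = 170.63 → 171
rgb(163, 88, 171) = #A358AB.

#A358AB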